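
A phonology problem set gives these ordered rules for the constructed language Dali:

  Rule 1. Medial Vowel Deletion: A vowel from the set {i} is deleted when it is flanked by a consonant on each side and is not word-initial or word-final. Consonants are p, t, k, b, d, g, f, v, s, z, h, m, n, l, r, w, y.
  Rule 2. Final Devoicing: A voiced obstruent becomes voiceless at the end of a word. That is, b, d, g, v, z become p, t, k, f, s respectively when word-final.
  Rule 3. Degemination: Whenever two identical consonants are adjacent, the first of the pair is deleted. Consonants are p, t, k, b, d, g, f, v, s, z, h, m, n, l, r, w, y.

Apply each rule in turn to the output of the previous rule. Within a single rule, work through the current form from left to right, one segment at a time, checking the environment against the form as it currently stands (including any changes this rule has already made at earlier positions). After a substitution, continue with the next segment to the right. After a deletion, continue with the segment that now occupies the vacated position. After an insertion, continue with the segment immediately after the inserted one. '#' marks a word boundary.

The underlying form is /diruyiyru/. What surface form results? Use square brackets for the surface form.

Rule 1 Medial Vowel Deletion: [diruyiyru] → [druyyru]
Rule 2 Final Devoicing: no change — [druyyru]
Rule 3 Degemination: [druyyru] → [druyru]

[druyru]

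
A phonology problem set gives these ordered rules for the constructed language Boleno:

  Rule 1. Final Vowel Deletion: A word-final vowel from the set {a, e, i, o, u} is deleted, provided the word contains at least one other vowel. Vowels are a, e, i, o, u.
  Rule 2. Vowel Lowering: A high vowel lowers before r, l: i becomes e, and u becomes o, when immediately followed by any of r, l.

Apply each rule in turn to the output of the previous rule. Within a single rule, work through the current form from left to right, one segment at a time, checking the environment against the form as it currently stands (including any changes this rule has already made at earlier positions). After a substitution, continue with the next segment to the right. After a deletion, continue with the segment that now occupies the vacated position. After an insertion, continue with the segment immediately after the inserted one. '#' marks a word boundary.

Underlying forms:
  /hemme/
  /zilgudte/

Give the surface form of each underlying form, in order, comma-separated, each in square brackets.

/hemme/:
  Rule 1 Final Vowel Deletion: [hemme] → [hemm]
  Rule 2 Vowel Lowering: no change — [hemm]
/zilgudte/:
  Rule 1 Final Vowel Deletion: [zilgudte] → [zilgudt]
  Rule 2 Vowel Lowering: [zilgudt] → [zelgudt]

[hemm], [zelgudt]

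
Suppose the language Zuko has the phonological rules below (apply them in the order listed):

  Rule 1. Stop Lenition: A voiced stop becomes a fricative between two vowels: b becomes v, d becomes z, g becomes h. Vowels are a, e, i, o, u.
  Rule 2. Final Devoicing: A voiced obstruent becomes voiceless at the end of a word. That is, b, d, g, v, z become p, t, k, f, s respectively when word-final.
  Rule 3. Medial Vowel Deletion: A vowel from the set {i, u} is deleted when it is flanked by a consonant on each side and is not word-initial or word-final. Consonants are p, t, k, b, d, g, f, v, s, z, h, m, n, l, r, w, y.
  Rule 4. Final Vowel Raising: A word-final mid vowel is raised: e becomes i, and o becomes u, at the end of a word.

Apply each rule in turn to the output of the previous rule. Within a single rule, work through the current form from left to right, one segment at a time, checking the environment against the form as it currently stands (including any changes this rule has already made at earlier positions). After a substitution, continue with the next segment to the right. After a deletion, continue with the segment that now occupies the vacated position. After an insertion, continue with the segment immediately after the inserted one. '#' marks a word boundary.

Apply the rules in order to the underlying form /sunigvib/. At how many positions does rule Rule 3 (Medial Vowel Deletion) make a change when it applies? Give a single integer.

Rule 1 Stop Lenition: no change — [sunigvib]
Rule 2 Final Devoicing: [sunigvib] → [sunigvip]
Rule 3 Medial Vowel Deletion: [sunigvip] → [sngvp]
Rule 4 Final Vowel Raising: no change — [sngvp]
Rule Rule 3 changed 3 position(s).

3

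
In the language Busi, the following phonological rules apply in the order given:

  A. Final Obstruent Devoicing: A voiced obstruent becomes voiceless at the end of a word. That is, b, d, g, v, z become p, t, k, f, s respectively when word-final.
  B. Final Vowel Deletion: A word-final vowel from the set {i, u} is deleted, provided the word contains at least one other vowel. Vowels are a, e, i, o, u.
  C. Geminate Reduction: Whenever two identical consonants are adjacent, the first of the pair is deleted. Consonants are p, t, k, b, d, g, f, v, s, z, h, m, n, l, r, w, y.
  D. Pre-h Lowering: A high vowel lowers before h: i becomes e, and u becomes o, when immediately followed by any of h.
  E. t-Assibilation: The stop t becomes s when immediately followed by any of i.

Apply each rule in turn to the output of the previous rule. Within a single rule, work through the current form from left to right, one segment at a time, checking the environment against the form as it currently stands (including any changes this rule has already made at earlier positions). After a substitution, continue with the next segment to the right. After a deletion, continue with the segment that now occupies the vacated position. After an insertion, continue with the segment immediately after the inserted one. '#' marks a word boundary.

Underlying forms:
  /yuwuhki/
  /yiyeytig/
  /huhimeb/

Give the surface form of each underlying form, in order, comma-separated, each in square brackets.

/yuwuhki/:
  A Final Obstruent Devoicing: no change — [yuwuhki]
  B Final Vowel Deletion: [yuwuhki] → [yuwuhk]
  C Geminate Reduction: no change — [yuwuhk]
  D Pre-h Lowering: [yuwuhk] → [yuwohk]
  E t-Assibilation: no change — [yuwohk]
/yiyeytig/:
  A Final Obstruent Devoicing: [yiyeytig] → [yiyeytik]
  B Final Vowel Deletion: no change — [yiyeytik]
  C Geminate Reduction: no change — [yiyeytik]
  D Pre-h Lowering: no change — [yiyeytik]
  E t-Assibilation: [yiyeytik] → [yiyeysik]
/huhimeb/:
  A Final Obstruent Devoicing: [huhimeb] → [huhimep]
  B Final Vowel Deletion: no change — [huhimep]
  C Geminate Reduction: no change — [huhimep]
  D Pre-h Lowering: [huhimep] → [hohimep]
  E t-Assibilation: no change — [hohimep]

[yuwohk], [yiyeysik], [hohimep]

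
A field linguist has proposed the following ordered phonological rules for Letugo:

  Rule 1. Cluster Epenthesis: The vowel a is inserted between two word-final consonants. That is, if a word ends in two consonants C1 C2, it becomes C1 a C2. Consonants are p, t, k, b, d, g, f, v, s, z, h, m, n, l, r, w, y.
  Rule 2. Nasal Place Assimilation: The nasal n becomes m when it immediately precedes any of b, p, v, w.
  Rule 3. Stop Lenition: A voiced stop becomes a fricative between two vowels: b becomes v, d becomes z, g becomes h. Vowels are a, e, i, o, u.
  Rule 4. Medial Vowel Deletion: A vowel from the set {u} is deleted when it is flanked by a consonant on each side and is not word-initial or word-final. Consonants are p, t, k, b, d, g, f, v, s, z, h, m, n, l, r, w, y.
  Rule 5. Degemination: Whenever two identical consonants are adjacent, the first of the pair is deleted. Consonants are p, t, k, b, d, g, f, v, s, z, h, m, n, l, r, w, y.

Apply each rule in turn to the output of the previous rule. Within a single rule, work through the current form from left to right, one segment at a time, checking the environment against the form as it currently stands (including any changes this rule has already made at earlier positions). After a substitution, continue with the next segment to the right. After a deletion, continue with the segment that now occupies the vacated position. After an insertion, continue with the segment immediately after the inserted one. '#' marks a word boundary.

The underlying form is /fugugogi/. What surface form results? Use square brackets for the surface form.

Rule 1 Cluster Epenthesis: no change — [fugugogi]
Rule 2 Nasal Place Assimilation: no change — [fugugogi]
Rule 3 Stop Lenition: [fugugogi] → [fuhuhohi]
Rule 4 Medial Vowel Deletion: [fuhuhohi] → [fhhohi]
Rule 5 Degemination: [fhhohi] → [fhohi]

[fhohi]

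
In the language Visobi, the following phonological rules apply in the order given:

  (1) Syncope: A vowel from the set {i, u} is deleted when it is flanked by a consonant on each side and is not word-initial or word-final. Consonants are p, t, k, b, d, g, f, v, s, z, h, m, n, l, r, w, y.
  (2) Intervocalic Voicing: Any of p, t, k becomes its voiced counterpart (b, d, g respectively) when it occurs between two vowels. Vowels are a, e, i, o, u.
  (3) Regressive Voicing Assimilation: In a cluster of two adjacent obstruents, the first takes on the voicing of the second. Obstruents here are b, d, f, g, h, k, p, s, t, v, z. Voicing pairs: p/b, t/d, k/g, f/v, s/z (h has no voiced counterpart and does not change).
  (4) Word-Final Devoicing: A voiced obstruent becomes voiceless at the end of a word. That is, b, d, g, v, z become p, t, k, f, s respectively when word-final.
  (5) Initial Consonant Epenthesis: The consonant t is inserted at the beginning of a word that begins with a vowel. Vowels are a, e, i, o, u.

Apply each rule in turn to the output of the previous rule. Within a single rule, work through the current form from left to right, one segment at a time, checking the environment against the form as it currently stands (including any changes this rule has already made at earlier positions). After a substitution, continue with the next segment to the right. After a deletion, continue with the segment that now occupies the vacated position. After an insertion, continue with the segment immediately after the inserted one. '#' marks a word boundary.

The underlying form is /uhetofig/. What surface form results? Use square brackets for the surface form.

(1) Syncope: [uhetofig] → [uhetofg]
(2) Intervocalic Voicing: [uhetofg] → [uhedofg]
(3) Regressive Voicing Assimilation: [uhedofg] → [uhedovg]
(4) Word-Final Devoicing: [uhedovg] → [uhedovk]
(5) Initial Consonant Epenthesis: [uhedovk] → [tuhedovk]

[tuhedovk]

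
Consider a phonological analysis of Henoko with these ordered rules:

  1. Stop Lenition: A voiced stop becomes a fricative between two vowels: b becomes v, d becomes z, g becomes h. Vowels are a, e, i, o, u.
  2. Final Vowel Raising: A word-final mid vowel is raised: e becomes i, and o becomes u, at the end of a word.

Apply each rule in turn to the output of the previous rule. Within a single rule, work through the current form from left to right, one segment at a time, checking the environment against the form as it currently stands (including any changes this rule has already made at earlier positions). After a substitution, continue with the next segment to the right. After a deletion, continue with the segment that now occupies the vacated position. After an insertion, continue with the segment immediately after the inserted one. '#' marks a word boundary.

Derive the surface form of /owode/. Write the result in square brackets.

[owozi]

1 Stop Lenition: [owode] → [owoze]
2 Final Vowel Raising: [owoze] → [owozi]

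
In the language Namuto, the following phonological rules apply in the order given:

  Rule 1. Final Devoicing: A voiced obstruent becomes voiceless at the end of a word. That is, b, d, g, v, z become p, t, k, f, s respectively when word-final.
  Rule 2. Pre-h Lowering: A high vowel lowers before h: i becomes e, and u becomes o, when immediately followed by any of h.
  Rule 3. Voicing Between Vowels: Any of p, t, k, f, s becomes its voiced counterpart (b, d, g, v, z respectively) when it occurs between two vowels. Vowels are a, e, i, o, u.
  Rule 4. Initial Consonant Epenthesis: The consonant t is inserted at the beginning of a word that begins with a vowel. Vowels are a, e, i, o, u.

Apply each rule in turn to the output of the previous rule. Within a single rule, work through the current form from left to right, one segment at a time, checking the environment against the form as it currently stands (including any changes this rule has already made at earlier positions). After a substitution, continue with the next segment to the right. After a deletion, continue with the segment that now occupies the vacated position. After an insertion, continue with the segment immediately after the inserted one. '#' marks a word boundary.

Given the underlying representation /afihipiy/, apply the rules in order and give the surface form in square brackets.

Rule 1 Final Devoicing: no change — [afihipiy]
Rule 2 Pre-h Lowering: [afihipiy] → [afehipiy]
Rule 3 Voicing Between Vowels: [afehipiy] → [avehibiy]
Rule 4 Initial Consonant Epenthesis: [avehibiy] → [tavehibiy]

[tavehibiy]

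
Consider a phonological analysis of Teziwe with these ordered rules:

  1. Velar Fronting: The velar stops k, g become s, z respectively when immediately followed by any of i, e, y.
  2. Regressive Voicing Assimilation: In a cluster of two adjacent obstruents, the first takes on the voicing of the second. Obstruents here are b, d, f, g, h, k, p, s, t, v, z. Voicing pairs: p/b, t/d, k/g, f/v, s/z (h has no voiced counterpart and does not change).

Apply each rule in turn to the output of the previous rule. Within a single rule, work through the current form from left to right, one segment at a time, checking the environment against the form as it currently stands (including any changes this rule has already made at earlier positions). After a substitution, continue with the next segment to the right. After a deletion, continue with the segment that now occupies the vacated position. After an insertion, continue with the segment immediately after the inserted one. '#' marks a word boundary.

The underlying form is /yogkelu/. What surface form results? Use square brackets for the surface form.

[yokselu]

1 Velar Fronting: [yogkelu] → [yogselu]
2 Regressive Voicing Assimilation: [yogselu] → [yokselu]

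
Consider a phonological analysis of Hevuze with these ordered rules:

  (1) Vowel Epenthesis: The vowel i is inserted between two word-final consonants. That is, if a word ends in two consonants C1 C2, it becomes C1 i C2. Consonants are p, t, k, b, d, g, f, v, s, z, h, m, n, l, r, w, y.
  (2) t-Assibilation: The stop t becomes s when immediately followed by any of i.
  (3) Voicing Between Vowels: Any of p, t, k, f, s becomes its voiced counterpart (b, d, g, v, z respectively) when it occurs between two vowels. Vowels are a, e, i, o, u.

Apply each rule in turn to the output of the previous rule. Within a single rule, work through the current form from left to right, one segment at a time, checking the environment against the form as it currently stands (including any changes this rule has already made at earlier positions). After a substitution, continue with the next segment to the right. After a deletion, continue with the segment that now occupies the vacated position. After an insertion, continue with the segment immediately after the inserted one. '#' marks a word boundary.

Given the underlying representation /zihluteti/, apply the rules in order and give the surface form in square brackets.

[zihludezi]

(1) Vowel Epenthesis: no change — [zihluteti]
(2) t-Assibilation: [zihluteti] → [zihlutesi]
(3) Voicing Between Vowels: [zihlutesi] → [zihludezi]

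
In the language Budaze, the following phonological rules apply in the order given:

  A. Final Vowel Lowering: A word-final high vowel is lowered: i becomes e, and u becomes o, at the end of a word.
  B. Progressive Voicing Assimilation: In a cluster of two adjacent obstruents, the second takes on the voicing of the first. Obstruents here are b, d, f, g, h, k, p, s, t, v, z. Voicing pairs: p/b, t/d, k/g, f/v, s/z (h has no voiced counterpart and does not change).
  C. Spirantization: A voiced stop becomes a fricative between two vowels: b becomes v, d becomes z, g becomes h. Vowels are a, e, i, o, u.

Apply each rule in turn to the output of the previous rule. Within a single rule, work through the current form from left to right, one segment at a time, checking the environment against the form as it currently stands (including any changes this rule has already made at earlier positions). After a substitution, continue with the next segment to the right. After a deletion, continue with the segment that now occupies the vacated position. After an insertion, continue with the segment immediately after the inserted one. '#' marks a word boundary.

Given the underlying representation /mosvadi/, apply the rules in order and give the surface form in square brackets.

[mosfaze]

A Final Vowel Lowering: [mosvadi] → [mosvade]
B Progressive Voicing Assimilation: [mosvade] → [mosfade]
C Spirantization: [mosfade] → [mosfaze]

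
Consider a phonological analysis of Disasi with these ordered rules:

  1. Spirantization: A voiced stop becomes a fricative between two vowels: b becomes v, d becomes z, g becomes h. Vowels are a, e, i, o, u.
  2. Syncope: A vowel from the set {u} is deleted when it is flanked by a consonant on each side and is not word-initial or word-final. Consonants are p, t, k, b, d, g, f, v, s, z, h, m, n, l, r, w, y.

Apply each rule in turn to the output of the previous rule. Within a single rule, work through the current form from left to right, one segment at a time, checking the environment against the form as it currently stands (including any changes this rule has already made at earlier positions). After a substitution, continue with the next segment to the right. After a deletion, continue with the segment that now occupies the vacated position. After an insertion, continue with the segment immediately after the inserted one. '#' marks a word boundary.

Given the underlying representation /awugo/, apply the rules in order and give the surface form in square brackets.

1 Spirantization: [awugo] → [awuho]
2 Syncope: [awuho] → [awho]

[awho]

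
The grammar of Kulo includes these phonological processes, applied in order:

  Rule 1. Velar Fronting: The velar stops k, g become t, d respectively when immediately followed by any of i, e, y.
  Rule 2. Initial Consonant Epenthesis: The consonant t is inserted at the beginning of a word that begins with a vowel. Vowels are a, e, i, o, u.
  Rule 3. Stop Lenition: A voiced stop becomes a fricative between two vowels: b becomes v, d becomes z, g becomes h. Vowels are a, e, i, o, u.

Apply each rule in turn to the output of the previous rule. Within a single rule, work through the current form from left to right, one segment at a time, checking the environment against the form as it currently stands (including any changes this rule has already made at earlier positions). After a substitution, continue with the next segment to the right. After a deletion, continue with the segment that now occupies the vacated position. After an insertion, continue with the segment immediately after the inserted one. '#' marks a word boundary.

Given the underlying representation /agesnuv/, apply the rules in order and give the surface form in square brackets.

Rule 1 Velar Fronting: [agesnuv] → [adesnuv]
Rule 2 Initial Consonant Epenthesis: [adesnuv] → [tadesnuv]
Rule 3 Stop Lenition: [tadesnuv] → [tazesnuv]

[tazesnuv]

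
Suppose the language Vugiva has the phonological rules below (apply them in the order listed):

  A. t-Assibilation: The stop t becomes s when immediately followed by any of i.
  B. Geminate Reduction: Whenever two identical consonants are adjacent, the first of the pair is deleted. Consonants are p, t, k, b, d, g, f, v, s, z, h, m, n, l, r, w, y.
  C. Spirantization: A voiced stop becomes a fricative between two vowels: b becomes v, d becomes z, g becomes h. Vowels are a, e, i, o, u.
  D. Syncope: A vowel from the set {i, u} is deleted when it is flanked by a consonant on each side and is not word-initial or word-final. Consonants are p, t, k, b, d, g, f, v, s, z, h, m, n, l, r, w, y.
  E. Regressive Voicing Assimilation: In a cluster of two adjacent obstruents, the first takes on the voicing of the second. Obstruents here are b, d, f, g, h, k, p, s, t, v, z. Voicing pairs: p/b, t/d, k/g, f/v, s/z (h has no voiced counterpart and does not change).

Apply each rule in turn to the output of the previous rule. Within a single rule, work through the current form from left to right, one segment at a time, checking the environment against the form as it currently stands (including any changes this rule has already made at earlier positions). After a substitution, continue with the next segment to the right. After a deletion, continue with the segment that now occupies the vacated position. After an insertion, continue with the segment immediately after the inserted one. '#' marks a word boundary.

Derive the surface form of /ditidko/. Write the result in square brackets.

A t-Assibilation: [ditidko] → [disidko]
B Geminate Reduction: no change — [disidko]
C Spirantization: no change — [disidko]
D Syncope: [disidko] → [dsdko]
E Regressive Voicing Assimilation: [dsdko] → [tztko]

[tztko]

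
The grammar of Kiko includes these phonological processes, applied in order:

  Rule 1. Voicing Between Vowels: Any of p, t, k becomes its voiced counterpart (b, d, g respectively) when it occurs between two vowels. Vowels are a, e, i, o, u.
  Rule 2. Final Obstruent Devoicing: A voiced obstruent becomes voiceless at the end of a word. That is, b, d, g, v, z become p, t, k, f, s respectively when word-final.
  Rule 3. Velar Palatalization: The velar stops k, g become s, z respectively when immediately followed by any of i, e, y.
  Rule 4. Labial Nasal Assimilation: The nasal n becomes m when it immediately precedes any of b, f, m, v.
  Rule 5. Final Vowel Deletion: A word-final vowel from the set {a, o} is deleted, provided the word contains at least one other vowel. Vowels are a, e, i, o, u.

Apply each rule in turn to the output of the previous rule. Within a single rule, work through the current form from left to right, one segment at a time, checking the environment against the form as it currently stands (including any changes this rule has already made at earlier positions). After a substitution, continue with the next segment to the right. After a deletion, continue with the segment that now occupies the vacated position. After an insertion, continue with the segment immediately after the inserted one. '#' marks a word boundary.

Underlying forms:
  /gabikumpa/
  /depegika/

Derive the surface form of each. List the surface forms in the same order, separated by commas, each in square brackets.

[gabigump], [debezig]

/gabikumpa/:
  Rule 1 Voicing Between Vowels: [gabikumpa] → [gabigumpa]
  Rule 2 Final Obstruent Devoicing: no change — [gabigumpa]
  Rule 3 Velar Palatalization: no change — [gabigumpa]
  Rule 4 Labial Nasal Assimilation: no change — [gabigumpa]
  Rule 5 Final Vowel Deletion: [gabigumpa] → [gabigump]
/depegika/:
  Rule 1 Voicing Between Vowels: [depegika] → [debegiga]
  Rule 2 Final Obstruent Devoicing: no change — [debegiga]
  Rule 3 Velar Palatalization: [debegiga] → [debeziga]
  Rule 4 Labial Nasal Assimilation: no change — [debeziga]
  Rule 5 Final Vowel Deletion: [debeziga] → [debezig]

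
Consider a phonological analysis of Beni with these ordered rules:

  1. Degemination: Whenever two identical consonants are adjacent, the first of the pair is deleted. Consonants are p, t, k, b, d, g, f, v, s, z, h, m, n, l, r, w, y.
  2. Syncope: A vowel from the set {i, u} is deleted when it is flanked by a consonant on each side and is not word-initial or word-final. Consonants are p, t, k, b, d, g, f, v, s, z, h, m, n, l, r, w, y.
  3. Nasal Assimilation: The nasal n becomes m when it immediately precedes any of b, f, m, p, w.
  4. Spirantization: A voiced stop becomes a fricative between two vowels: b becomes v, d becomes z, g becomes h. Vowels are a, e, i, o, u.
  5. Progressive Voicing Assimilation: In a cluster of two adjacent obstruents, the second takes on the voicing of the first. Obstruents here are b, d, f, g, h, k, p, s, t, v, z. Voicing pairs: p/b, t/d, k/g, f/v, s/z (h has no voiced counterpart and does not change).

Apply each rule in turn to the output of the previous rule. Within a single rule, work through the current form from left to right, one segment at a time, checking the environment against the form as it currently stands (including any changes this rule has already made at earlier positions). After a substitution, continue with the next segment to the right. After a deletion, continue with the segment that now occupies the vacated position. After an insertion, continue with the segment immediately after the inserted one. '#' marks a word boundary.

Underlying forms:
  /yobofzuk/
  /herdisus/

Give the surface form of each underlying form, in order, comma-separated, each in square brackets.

[yovofsk], [herdzz]

/yobofzuk/:
  1 Degemination: no change — [yobofzuk]
  2 Syncope: [yobofzuk] → [yobofzk]
  3 Nasal Assimilation: no change — [yobofzk]
  4 Spirantization: [yobofzk] → [yovofzk]
  5 Progressive Voicing Assimilation: [yovofzk] → [yovofsk]
/herdisus/:
  1 Degemination: no change — [herdisus]
  2 Syncope: [herdisus] → [herdss]
  3 Nasal Assimilation: no change — [herdss]
  4 Spirantization: no change — [herdss]
  5 Progressive Voicing Assimilation: [herdss] → [herdzz]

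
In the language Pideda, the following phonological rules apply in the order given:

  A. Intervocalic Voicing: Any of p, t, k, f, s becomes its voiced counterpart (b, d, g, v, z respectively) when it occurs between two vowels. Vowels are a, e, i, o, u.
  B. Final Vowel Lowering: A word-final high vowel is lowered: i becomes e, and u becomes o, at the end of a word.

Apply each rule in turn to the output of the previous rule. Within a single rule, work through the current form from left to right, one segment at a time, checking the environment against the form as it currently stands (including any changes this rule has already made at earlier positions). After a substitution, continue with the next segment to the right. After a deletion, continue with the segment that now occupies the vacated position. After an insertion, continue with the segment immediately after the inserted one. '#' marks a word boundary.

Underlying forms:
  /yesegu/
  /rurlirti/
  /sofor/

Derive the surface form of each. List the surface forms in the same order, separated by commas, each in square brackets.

[yezego], [rurlirte], [sovor]

/yesegu/:
  A Intervocalic Voicing: [yesegu] → [yezegu]
  B Final Vowel Lowering: [yezegu] → [yezego]
/rurlirti/:
  A Intervocalic Voicing: no change — [rurlirti]
  B Final Vowel Lowering: [rurlirti] → [rurlirte]
/sofor/:
  A Intervocalic Voicing: [sofor] → [sovor]
  B Final Vowel Lowering: no change — [sovor]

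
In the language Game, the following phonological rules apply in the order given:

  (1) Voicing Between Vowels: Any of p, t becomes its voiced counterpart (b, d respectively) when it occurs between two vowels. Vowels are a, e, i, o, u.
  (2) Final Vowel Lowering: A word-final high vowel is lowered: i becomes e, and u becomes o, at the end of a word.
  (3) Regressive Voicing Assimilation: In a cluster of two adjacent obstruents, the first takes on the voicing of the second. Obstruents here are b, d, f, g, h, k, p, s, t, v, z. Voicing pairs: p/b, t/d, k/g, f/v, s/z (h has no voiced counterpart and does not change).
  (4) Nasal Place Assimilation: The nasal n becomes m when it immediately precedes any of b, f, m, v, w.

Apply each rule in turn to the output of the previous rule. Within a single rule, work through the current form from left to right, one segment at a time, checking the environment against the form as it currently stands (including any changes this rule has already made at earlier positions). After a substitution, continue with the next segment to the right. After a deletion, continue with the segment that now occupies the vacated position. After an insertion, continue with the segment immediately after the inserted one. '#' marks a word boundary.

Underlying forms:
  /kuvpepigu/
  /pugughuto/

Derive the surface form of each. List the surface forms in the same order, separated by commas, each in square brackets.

[kufpebigo], [pugukhudo]

/kuvpepigu/:
  (1) Voicing Between Vowels: [kuvpepigu] → [kuvpebigu]
  (2) Final Vowel Lowering: [kuvpebigu] → [kuvpebigo]
  (3) Regressive Voicing Assimilation: [kuvpebigo] → [kufpebigo]
  (4) Nasal Place Assimilation: no change — [kufpebigo]
/pugughuto/:
  (1) Voicing Between Vowels: [pugughuto] → [pugughudo]
  (2) Final Vowel Lowering: no change — [pugughudo]
  (3) Regressive Voicing Assimilation: [pugughudo] → [pugukhudo]
  (4) Nasal Place Assimilation: no change — [pugukhudo]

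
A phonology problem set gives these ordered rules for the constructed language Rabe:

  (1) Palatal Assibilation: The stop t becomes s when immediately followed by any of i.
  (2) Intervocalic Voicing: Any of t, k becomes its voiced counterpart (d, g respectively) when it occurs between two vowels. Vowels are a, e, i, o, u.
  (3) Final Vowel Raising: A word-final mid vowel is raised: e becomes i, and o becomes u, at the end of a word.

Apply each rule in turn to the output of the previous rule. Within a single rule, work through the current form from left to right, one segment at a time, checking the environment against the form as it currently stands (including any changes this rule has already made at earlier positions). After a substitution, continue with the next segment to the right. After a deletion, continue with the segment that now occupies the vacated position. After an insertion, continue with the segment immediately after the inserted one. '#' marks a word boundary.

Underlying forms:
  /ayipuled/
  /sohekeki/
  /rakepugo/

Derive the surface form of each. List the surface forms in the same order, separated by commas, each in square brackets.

[ayipuled], [sohegegi], [ragepugu]

/ayipuled/:
  (1) Palatal Assibilation: no change — [ayipuled]
  (2) Intervocalic Voicing: no change — [ayipuled]
  (3) Final Vowel Raising: no change — [ayipuled]
/sohekeki/:
  (1) Palatal Assibilation: no change — [sohekeki]
  (2) Intervocalic Voicing: [sohekeki] → [sohegegi]
  (3) Final Vowel Raising: no change — [sohegegi]
/rakepugo/:
  (1) Palatal Assibilation: no change — [rakepugo]
  (2) Intervocalic Voicing: [rakepugo] → [ragepugo]
  (3) Final Vowel Raising: [ragepugo] → [ragepugu]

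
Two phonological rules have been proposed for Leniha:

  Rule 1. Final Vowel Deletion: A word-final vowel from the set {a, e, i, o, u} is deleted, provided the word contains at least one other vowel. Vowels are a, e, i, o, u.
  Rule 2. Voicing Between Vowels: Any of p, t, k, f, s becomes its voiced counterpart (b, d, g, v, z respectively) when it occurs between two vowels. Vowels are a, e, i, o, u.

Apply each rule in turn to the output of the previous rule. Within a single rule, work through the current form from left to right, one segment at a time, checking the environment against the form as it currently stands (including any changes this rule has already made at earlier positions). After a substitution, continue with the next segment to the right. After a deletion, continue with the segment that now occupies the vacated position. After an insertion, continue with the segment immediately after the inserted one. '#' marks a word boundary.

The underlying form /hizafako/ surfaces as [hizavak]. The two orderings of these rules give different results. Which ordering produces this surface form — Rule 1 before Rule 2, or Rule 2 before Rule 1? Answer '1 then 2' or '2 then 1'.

Order 1 then 2:
  1 Final Vowel Deletion: [hizafako] → [hizafak]
  2 Voicing Between Vowels: [hizafak] → [hizavak]
  result: [hizavak]
Order 2 then 1:
  2 Voicing Between Vowels: [hizafako] → [hizavago]
  1 Final Vowel Deletion: [hizavago] → [hizavag]
  result: [hizavag]

1 then 2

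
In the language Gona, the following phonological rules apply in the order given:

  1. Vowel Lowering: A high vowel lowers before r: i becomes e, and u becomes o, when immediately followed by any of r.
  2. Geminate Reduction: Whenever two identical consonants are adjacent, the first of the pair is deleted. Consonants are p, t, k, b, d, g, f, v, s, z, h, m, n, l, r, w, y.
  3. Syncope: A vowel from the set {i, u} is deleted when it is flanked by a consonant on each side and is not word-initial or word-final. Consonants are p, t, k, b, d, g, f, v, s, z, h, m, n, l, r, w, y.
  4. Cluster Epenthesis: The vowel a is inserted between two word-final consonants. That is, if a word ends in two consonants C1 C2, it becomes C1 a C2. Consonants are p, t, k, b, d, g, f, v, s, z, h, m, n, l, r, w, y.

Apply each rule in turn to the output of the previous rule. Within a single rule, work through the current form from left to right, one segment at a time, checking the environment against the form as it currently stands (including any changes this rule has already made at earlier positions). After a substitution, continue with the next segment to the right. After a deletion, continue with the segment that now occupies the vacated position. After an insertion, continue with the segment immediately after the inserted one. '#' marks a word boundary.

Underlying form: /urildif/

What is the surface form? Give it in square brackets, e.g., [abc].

[orldaf]

1 Vowel Lowering: [urildif] → [orildif]
2 Geminate Reduction: no change — [orildif]
3 Syncope: [orildif] → [orldf]
4 Cluster Epenthesis: [orldf] → [orldaf]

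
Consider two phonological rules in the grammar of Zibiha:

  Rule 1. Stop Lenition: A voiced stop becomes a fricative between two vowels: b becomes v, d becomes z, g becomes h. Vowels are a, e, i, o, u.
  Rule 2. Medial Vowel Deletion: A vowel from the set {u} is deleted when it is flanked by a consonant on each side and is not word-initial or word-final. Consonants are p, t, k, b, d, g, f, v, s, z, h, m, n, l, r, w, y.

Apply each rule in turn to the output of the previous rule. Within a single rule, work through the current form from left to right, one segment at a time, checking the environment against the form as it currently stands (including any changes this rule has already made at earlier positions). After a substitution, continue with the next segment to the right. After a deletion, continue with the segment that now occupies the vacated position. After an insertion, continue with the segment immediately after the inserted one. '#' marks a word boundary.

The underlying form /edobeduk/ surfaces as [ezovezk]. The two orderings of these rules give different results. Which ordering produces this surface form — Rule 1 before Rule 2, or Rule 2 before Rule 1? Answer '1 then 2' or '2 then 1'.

1 then 2

Order 1 then 2:
  1 Stop Lenition: [edobeduk] → [ezovezuk]
  2 Medial Vowel Deletion: [ezovezuk] → [ezovezk]
  result: [ezovezk]
Order 2 then 1:
  2 Medial Vowel Deletion: [edobeduk] → [edobedk]
  1 Stop Lenition: [edobedk] → [ezovedk]
  result: [ezovedk]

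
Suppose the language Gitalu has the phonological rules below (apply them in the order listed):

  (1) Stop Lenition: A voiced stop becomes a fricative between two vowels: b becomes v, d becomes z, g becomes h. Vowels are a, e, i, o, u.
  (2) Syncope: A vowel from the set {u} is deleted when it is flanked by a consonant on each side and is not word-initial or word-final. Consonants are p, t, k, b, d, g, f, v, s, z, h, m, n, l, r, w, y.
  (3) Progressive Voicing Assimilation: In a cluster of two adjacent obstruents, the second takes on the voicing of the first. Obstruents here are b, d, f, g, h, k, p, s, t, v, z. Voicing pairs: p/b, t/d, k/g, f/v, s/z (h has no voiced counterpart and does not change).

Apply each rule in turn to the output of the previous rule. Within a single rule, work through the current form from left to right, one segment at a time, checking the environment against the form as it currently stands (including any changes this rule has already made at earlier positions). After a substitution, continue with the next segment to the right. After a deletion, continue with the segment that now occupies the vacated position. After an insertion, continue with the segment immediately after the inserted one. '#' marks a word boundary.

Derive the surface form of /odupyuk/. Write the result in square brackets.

[ozbyk]

(1) Stop Lenition: [odupyuk] → [ozupyuk]
(2) Syncope: [ozupyuk] → [ozpyk]
(3) Progressive Voicing Assimilation: [ozpyk] → [ozbyk]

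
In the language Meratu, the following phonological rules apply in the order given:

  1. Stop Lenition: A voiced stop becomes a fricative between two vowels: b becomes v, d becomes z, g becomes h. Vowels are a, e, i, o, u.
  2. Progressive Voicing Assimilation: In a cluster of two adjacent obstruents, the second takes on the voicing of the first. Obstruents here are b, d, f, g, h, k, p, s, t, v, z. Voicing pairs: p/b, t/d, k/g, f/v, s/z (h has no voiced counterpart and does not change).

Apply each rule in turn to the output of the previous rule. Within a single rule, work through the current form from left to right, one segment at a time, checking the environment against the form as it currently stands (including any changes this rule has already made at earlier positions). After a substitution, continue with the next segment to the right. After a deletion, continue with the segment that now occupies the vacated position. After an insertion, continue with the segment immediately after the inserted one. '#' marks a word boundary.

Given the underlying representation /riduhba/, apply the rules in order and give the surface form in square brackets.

[rizuhpa]

1 Stop Lenition: [riduhba] → [rizuhba]
2 Progressive Voicing Assimilation: [rizuhba] → [rizuhpa]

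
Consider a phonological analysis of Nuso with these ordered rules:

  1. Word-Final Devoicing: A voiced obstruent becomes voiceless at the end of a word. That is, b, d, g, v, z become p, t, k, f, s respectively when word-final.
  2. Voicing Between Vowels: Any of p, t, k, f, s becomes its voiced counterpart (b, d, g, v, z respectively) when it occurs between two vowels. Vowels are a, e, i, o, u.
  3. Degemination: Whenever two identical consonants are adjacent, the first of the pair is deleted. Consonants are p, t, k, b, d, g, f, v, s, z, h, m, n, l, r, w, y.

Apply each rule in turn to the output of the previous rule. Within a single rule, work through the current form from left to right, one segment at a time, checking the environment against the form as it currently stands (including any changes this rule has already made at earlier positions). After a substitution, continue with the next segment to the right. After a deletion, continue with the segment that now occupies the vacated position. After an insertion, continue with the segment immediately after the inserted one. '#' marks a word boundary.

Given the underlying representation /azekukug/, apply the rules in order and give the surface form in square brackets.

[azeguguk]

1 Word-Final Devoicing: [azekukug] → [azekukuk]
2 Voicing Between Vowels: [azekukuk] → [azeguguk]
3 Degemination: no change — [azeguguk]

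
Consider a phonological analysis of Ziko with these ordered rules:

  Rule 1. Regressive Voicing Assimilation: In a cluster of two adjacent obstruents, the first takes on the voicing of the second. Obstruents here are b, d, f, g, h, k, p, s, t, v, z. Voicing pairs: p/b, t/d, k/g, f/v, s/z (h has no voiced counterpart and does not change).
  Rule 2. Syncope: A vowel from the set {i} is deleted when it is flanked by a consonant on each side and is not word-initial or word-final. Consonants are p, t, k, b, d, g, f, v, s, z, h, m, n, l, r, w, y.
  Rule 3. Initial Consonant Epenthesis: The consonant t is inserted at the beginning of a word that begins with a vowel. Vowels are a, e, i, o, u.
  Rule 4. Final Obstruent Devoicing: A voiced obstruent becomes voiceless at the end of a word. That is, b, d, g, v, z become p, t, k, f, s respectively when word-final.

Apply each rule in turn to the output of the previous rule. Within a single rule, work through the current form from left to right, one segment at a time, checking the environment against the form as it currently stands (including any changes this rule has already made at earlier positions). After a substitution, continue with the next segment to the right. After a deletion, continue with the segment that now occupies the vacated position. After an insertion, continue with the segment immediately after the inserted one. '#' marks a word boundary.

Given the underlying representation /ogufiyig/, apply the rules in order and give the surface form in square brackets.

Rule 1 Regressive Voicing Assimilation: no change — [ogufiyig]
Rule 2 Syncope: [ogufiyig] → [ogufyg]
Rule 3 Initial Consonant Epenthesis: [ogufyg] → [togufyg]
Rule 4 Final Obstruent Devoicing: [togufyg] → [togufyk]

[togufyk]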